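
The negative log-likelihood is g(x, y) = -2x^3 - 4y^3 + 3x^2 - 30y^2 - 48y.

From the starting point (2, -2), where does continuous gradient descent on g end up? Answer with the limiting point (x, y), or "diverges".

diverges

g is separable, so gradient descent decouples: x follows -∂g/∂x, y follows -∂g/∂y.
∂g/∂x = -6x(x - 1); at x=2 this is -12, so x increases.
∂g/∂y = -12(y + 1)(y + 4); at y=-2 this is 24, so y decreases.
The x-coordinate has no critical point in that direction and runs off to infinity.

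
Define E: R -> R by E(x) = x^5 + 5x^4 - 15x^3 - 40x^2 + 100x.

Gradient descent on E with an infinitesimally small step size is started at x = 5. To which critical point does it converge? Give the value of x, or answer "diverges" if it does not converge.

2

E'(x) = 5(x - 2)(x - 1)(x + 2)(x + 5), so E'(5) = 4200.
Gradient descent moves in the -E' direction, i.e. x is decreasing.
The nearest critical point in that direction is x = 2, where E'' = 140 > 0 (a local minimum). The iterate converges there.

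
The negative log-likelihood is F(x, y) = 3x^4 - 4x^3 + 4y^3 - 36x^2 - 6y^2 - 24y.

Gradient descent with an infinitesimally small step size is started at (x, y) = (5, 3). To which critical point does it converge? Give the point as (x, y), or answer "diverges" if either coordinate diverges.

F is separable, so gradient descent decouples: x follows -∂F/∂x, y follows -∂F/∂y.
∂F/∂x = 12x(x - 3)(x + 2); at x=5 this is 840, so x decreases.
∂F/∂y = 12(y - 2)(y + 1); at y=3 this is 48, so y decreases.
x converges to its nearest critical value 3 (a local min of the x-part); y converges to 2. The iterate converges to (3, 2).

(3, 2)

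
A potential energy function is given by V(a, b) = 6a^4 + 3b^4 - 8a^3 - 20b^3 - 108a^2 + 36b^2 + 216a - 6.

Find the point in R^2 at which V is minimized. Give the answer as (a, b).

V(a,b) separates as P(a) + Q(b) − 6, so its minimum is min P + min Q − 6.
P'(a) = 24(a - 3)(a - 1)(a + 3) vanishes at a ∈ {-3, 1, 3}; Q'(b) = 12b(b - 3)(b - 2) vanishes at b ∈ {0, 2, 3}.
Local minima of P (where P''>0): P(-3)=-918, P(3)=-54. Local minima of Q: Q(0)=0, Q(3)=27.
So the global minimum of V is P(-3) + Q(0) − 6 = -918 + 0 − 6 = -924, attained at (-3, 0).

(-3, 0)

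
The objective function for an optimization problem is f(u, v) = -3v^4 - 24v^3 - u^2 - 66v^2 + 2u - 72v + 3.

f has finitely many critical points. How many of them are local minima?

f separates as a function of u plus a function of v, so ∇f=0 decouples.
∂f/∂u = -2(u - 1) = 0 at u ∈ {1}; ∂f/∂v = -12(v + 1)(v + 2)(v + 3) = 0 at v ∈ {-3, -2, -1}.
The Hessian is diagonal: diag(f_uu, f_vv). Second derivatives: f_uu(1)=-2; f_vv(-3)=-24, f_vv(-2)=12, f_vv(-1)=-24.
Local minima occur where both diagonal entries positive: none. Count: 0.

0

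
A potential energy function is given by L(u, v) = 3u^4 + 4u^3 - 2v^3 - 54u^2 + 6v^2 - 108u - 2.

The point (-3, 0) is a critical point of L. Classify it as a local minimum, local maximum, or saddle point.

local minimum

The mixed partial ∂²L/∂u∂v is 0, so the Hessian at any point is diag(L_uu, L_vv) = diag(12(3u^2 + 2u - 9), 12(-v + 1)).
At (-3, 0): H = diag(144, 12).
Both eigenvalues are positive, so H is positive definite: a local minimum.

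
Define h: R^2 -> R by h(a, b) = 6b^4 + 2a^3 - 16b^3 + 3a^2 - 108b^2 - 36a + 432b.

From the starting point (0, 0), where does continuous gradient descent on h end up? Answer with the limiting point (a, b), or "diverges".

(2, -3)

h is separable, so gradient descent decouples: a follows -∂h/∂a, b follows -∂h/∂b.
∂h/∂a = 6(a - 2)(a + 3); at a=0 this is -36, so a increases.
∂h/∂b = 24(b - 3)(b - 2)(b + 3); at b=0 this is 432, so b decreases.
a converges to its nearest critical value 2 (a local min of the a-part); b converges to -3. The iterate converges to (2, -3).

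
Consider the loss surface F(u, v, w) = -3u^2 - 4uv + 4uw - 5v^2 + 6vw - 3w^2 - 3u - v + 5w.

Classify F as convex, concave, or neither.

concave

F is quadratic, so its Hessian is the constant matrix H = [[-6, -4, 4], [-4, -10, 6], [4, 6, -6]].
Leading principal minors: -6, 44, -80.
Signs alternate −, +, − ⇒ H ≺ 0 ⇒ concave.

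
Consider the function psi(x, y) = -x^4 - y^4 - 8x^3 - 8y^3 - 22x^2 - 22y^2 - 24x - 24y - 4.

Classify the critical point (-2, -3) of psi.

saddle point

The mixed partial ∂²psi/∂x∂y is 0, so the Hessian at any point is diag(psi_xx, psi_yy) = diag(-4(3x^2 + 12x + 11), -4(3y^2 + 12y + 11)).
At (-2, -3): H = diag(4, -8).
The eigenvalues have opposite signs, so H is indefinite: a saddle point.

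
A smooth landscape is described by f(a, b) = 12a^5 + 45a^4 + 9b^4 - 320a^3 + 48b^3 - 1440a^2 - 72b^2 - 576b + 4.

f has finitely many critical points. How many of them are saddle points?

6

f separates as a function of a plus a function of b, so ∇f=0 decouples.
∂f/∂a = 60a(a - 4)(a + 3)(a + 4) = 0 at a ∈ {-4, -3, 0, 4}; ∂f/∂b = 36(b - 2)(b + 2)(b + 4) = 0 at b ∈ {-4, -2, 2}.
The Hessian is diagonal: diag(f_aa, f_bb). Second derivatives: f_aa(-4)=-1920, f_aa(-3)=1260, f_aa(0)=-2880, f_aa(4)=13440; f_bb(-4)=432, f_bb(-2)=-288, f_bb(2)=864.
Saddle points occur where the two diagonal entries have opposite signs: (-4, -4), (-4, 2), (-3, -2), (0, -4), (0, 2), (4, -2). Count: 6.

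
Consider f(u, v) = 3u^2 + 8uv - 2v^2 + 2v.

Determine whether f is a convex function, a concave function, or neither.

neither

f is quadratic, so its Hessian is the constant matrix H = [[6, 8], [8, -4]].
det(H) = -88, tr(H) = 2.
det(H) < 0, so H is indefinite: neither convex nor concave.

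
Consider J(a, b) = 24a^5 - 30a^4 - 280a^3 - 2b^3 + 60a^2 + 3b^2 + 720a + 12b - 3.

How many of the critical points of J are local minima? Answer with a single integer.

2

J separates as a function of a plus a function of b, so ∇J=0 decouples.
∂J/∂a = 120(a - 3)(a - 1)(a + 1)(a + 2) = 0 at a ∈ {-2, -1, 1, 3}; ∂J/∂b = -6(b - 2)(b + 1) = 0 at b ∈ {-1, 2}.
The Hessian is diagonal: diag(J_aa, J_bb). Second derivatives: J_aa(-2)=-1800, J_aa(-1)=960, J_aa(1)=-1440, J_aa(3)=4800; J_bb(-1)=18, J_bb(2)=-18.
Local minima occur where both diagonal entries positive: (-1, -1), (3, -1). Count: 2.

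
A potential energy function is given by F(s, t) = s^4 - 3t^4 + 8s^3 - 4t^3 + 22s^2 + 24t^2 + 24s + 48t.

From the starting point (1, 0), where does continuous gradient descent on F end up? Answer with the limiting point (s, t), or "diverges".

F is separable, so gradient descent decouples: s follows -∂F/∂s, t follows -∂F/∂t.
∂F/∂s = 4(s + 1)(s + 2)(s + 3); at s=1 this is 96, so s decreases.
∂F/∂t = -12(t - 2)(t + 1)(t + 2); at t=0 this is 48, so t decreases.
s converges to its nearest critical value -1 (a local min of the s-part); t converges to -1. The iterate converges to (-1, -1).

(-1, -1)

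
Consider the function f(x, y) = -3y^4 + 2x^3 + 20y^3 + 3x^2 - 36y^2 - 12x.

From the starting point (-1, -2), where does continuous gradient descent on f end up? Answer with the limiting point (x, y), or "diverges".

f is separable, so gradient descent decouples: x follows -∂f/∂x, y follows -∂f/∂y.
∂f/∂x = 6(x - 1)(x + 2); at x=-1 this is -12, so x increases.
∂f/∂y = -12y(y - 3)(y - 2); at y=-2 this is 480, so y decreases.
The y-coordinate has no critical point in that direction and runs off to infinity.

diverges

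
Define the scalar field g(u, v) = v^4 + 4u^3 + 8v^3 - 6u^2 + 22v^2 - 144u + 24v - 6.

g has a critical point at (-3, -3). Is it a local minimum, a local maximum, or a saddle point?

saddle point

The mixed partial ∂²g/∂u∂v is 0, so the Hessian at any point is diag(g_uu, g_vv) = diag(12(2u - 1), 4(3v^2 + 12v + 11)).
At (-3, -3): H = diag(-84, 8).
The eigenvalues have opposite signs, so H is indefinite: a saddle point.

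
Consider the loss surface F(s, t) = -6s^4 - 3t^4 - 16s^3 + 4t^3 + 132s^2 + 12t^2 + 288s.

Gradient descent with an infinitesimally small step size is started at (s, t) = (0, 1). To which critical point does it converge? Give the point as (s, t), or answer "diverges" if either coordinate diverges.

(-1, 0)

F is separable, so gradient descent decouples: s follows -∂F/∂s, t follows -∂F/∂t.
∂F/∂s = -24(s - 3)(s + 1)(s + 4); at s=0 this is 288, so s decreases.
∂F/∂t = -12t(t - 2)(t + 1); at t=1 this is 24, so t decreases.
s converges to its nearest critical value -1 (a local min of the s-part); t converges to 0. The iterate converges to (-1, 0).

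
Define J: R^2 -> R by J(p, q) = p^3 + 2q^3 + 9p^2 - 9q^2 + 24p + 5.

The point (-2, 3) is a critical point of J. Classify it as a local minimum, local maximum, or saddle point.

The mixed partial ∂²J/∂p∂q is 0, so the Hessian at any point is diag(J_pp, J_qq) = diag(6(p + 3), 6(2q - 3)).
At (-2, 3): H = diag(6, 18).
Both eigenvalues are positive, so H is positive definite: a local minimum.

local minimum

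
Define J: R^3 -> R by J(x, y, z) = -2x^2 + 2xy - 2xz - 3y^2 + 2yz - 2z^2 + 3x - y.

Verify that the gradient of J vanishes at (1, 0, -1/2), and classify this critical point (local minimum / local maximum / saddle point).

∇J = (-4x + 2y - 2z + 3, 2x - 6y + 2z - 1, -2x + 2y - 4z); substituting (1, 0, -1/2) gives ∇J = (0, 0, 0), so (1, 0, -1/2) is indeed a critical point.
The Hessian is constant: H = [[-4, 2, -2], [2, -6, 2], [-2, 2, -4]].
Leading principal minors: Δ₁ = -4, Δ₂ = 20, Δ₃ = -56.
The minors alternate sign starting negative (−, +, −), so H is negative definite: a local maximum.

local maximum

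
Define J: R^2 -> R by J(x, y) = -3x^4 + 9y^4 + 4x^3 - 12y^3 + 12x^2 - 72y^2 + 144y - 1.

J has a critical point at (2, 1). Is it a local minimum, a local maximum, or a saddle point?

The mixed partial ∂²J/∂x∂y is 0, so the Hessian at any point is diag(J_xx, J_yy) = diag(12(-3x^2 + 2x + 2), 36(3y^2 - 2y - 4)).
At (2, 1): H = diag(-72, -108).
Both eigenvalues are negative, so H is negative definite: a local maximum.

local maximum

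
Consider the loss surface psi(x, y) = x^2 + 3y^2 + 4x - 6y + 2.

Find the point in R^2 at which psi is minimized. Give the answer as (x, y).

(-2, 1)

psi(x,y) separates as P(x) + Q(y) + 2, so its minimum is min P + min Q + 2.
P'(x) = 2x + 4 vanishes at x ∈ {-2}; Q'(y) = 6y - 6 vanishes at y ∈ {1}.
Local minima of P (where P''>0): P(-2)=-4. Local minima of Q: Q(1)=-3.
So the global minimum of psi is P(-2) + Q(1) + 2 = -4 − 3 + 2 = -5, attained at (-2, 1).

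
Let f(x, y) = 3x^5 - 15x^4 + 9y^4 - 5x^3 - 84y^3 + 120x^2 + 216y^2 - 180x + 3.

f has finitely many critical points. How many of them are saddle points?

f separates as a function of x plus a function of y, so ∇f=0 decouples.
∂f/∂x = 15(x - 3)(x - 2)(x - 1)(x + 2) = 0 at x ∈ {-2, 1, 2, 3}; ∂f/∂y = 36y(y - 4)(y - 3) = 0 at y ∈ {0, 3, 4}.
The Hessian is diagonal: diag(f_xx, f_yy). Second derivatives: f_xx(-2)=-900, f_xx(1)=90, f_xx(2)=-60, f_xx(3)=150; f_yy(0)=432, f_yy(3)=-108, f_yy(4)=144.
Saddle points occur where the two diagonal entries have opposite signs: (-2, 0), (-2, 4), (1, 3), (2, 0), (2, 4), (3, 3). Count: 6.

6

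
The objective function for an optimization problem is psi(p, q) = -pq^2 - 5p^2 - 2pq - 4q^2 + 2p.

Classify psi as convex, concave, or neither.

neither

The term -pq^2 is cubic, so the Hessian is not constant.
∂²psi/∂q² = -2p - 8, which takes both signs as p varies (negative for sufficiently large p). A diagonal entry of the Hessian changing sign means the Hessian is neither positive- nor negative-semidefinite on all of R^2.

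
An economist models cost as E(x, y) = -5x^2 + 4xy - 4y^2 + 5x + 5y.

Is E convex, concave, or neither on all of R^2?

E is quadratic, so its Hessian is the constant matrix H = [[-10, 4], [4, -8]].
det(H) = 64, tr(H) = -18.
det(H) > 0 and tr(H) < 0, so H is negative definite everywhere: concave.

concave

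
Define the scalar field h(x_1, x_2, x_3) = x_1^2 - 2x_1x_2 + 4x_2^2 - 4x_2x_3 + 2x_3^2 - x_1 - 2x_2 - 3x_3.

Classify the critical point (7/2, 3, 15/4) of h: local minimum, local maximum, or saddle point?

local minimum

The Hessian is constant: H = [[2, -2, 0], [-2, 8, -4], [0, -4, 4]].
Leading principal minors: Δ₁ = 2, Δ₂ = 12, Δ₃ = 16.
All leading minors are positive, so H is positive definite: a local minimum.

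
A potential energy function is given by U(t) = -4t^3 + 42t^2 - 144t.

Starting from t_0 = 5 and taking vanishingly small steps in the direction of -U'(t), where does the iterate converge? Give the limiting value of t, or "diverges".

U'(t) = -12(t - 4)(t - 3), so U'(5) = -24.
Gradient descent moves in the -U' direction, i.e. t is increasing.
There is no critical point above t=5, and U' keeps the same sign, so the iterate runs off to +∞.

diverges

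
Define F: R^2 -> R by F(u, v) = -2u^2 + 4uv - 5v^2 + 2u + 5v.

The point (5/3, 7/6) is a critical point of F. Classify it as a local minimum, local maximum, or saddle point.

The Hessian of F is constant: H = [[-4, 4], [4, -10]].
det(H) = (-4)·(-10) − 4² = 24.
det(H) > 0 and tr(H) = -14 < 0, so H is negative definite and the point is a local maximum.

local maximum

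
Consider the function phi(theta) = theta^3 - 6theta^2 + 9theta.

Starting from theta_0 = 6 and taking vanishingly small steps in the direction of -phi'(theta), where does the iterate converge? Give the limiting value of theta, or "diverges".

phi'(theta) = 3(theta - 3)(theta - 1), so phi'(6) = 45.
Gradient descent moves in the -phi' direction, i.e. theta is decreasing.
The nearest critical point in that direction is theta = 3, where phi'' = 6 > 0 (a local minimum). The iterate converges there.

3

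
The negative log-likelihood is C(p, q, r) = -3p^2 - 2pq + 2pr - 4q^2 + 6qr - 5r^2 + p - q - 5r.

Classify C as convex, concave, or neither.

C is quadratic, so its Hessian is the constant matrix H = [[-6, -2, 2], [-2, -8, 6], [2, 6, -10]].
Leading principal minors: -6, 44, -240.
Signs alternate −, +, − ⇒ H ≺ 0 ⇒ concave.

concave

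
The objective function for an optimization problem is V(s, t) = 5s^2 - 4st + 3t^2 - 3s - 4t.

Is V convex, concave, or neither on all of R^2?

convex

V is quadratic, so its Hessian is the constant matrix H = [[10, -4], [-4, 6]].
det(H) = 44, tr(H) = 16.
det(H) > 0 and tr(H) > 0, so H is positive definite everywhere: convex.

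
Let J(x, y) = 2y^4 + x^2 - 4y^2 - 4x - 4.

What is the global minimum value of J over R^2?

J(x,y) separates as P(x) + Q(y) − 4, so its minimum is min P + min Q − 4.
P'(x) = 2x - 4 vanishes at x ∈ {2}; Q'(y) = 8y(y - 1)(y + 1) vanishes at y ∈ {-1, 0, 1}.
Local minima of P (where P''>0): P(2)=-4. Local minima of Q: Q(-1)=-2, Q(1)=-2.
So the global minimum of J is P(2) + Q(-1) − 4 = -4 − 2 − 4 = -10, attained at (2, -1).

-10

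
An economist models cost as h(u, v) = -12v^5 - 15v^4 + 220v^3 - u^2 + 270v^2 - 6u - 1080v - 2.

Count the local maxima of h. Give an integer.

2

h separates as a function of u plus a function of v, so ∇h=0 decouples.
∂h/∂u = -2(u + 3) = 0 at u ∈ {-3}; ∂h/∂v = -60(v - 3)(v - 1)(v + 2)(v + 3) = 0 at v ∈ {-3, -2, 1, 3}.
The Hessian is diagonal: diag(h_uu, h_vv). Second derivatives: h_uu(-3)=-2; h_vv(-3)=1440, h_vv(-2)=-900, h_vv(1)=1440, h_vv(3)=-3600.
Local maxima occur where both diagonal entries negative: (-3, -2), (-3, 3). Count: 2.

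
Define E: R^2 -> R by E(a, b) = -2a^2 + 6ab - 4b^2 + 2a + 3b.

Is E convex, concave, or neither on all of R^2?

neither

E is quadratic, so its Hessian is the constant matrix H = [[-4, 6], [6, -8]].
det(H) = -4, tr(H) = -12.
det(H) < 0, so H is indefinite: neither convex nor concave.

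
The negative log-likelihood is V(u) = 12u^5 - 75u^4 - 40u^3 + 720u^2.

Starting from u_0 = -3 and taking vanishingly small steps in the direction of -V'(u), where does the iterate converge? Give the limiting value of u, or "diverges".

V'(u) = 60u(u - 4)(u - 3)(u + 2), so V'(-3) = 7560.
Gradient descent moves in the -V' direction, i.e. u is decreasing.
There is no critical point below u=-3, and V' keeps the same sign, so the iterate runs off to −∞.

diverges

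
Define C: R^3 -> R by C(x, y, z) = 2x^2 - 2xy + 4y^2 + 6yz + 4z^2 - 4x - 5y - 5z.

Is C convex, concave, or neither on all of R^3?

convex

C is quadratic, so its Hessian is the constant matrix H = [[4, -2, 0], [-2, 8, 6], [0, 6, 8]].
Leading principal minors: 4, 28, 80.
All positive ⇒ H ≻ 0 ⇒ convex.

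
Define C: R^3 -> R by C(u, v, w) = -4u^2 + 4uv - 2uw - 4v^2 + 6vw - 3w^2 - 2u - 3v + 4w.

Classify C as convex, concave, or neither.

concave

C is quadratic, so its Hessian is the constant matrix H = [[-8, 4, -2], [4, -8, 6], [-2, 6, -6]].
Leading principal minors: -8, 48, -64.
Signs alternate −, +, − ⇒ H ≺ 0 ⇒ concave.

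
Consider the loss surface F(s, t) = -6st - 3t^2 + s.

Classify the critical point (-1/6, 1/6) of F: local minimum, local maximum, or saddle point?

The Hessian of F is constant: H = [[0, -6], [-6, -6]].
det(H) = 0·(-6) − (-6)² = -36.
Since det(H) < 0, H is indefinite and the critical point is a saddle point.

saddle point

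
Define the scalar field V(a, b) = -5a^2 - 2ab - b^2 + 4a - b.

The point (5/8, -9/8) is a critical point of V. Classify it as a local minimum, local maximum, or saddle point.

local maximum

The Hessian of V is constant: H = [[-10, -2], [-2, -2]].
det(H) = (-10)·(-2) − (-2)² = 16.
det(H) > 0 and tr(H) = -12 < 0, so H is negative definite and the point is a local maximum.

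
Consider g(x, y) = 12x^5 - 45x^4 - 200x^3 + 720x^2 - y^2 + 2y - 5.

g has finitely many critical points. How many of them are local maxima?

2

g separates as a function of x plus a function of y, so ∇g=0 decouples.
∂g/∂x = 60x(x - 4)(x - 2)(x + 3) = 0 at x ∈ {-3, 0, 2, 4}; ∂g/∂y = -2(y - 1) = 0 at y ∈ {1}.
The Hessian is diagonal: diag(g_xx, g_yy). Second derivatives: g_xx(-3)=-6300, g_xx(0)=1440, g_xx(2)=-1200, g_xx(4)=3360; g_yy(1)=-2.
Local maxima occur where both diagonal entries negative: (-3, 1), (2, 1). Count: 2.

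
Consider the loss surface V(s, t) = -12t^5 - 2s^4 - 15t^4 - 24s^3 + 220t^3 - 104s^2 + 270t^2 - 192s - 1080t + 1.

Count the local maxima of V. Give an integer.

V separates as a function of s plus a function of t, so ∇V=0 decouples.
∂V/∂s = -8(s + 2)(s + 3)(s + 4) = 0 at s ∈ {-4, -3, -2}; ∂V/∂t = -60(t - 3)(t - 1)(t + 2)(t + 3) = 0 at t ∈ {-3, -2, 1, 3}.
The Hessian is diagonal: diag(V_ss, V_tt). Second derivatives: V_ss(-4)=-16, V_ss(-3)=8, V_ss(-2)=-16; V_tt(-3)=1440, V_tt(-2)=-900, V_tt(1)=1440, V_tt(3)=-3600.
Local maxima occur where both diagonal entries negative: (-4, -2), (-4, 3), (-2, -2), (-2, 3). Count: 4.

4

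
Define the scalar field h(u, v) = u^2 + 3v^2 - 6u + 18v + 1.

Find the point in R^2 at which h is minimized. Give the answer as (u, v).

(3, -3)

h(u,v) separates as P(u) + Q(v) + 1, so its minimum is min P + min Q + 1.
P'(u) = 2u - 6 vanishes at u ∈ {3}; Q'(v) = 6v + 18 vanishes at v ∈ {-3}.
Local minima of P (where P''>0): P(3)=-9. Local minima of Q: Q(-3)=-27.
So the global minimum of h is P(3) + Q(-3) + 1 = -9 − 27 + 1 = -35, attained at (3, -3).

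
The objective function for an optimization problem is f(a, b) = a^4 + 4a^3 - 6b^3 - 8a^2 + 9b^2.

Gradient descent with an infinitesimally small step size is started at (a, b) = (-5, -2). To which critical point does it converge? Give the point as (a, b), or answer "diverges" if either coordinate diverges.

f is separable, so gradient descent decouples: a follows -∂f/∂a, b follows -∂f/∂b.
∂f/∂a = 4a(a - 1)(a + 4); at a=-5 this is -120, so a increases.
∂f/∂b = -18b(b - 1); at b=-2 this is -108, so b increases.
a converges to its nearest critical value -4 (a local min of the a-part); b converges to 0. The iterate converges to (-4, 0).

(-4, 0)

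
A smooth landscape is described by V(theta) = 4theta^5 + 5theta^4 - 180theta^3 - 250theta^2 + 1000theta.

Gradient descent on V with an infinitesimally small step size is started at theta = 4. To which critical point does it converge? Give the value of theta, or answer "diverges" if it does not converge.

V'(theta) = 20(theta - 5)(theta - 1)(theta + 2)(theta + 5), so V'(4) = -3240.
Gradient descent moves in the -V' direction, i.e. theta is increasing.
The nearest critical point in that direction is theta = 5, where V'' = 5600 > 0 (a local minimum). The iterate converges there.

5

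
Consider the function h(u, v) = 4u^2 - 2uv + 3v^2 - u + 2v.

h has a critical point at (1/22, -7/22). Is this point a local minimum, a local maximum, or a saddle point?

The Hessian of h is constant: H = [[8, -2], [-2, 6]].
det(H) = 8·6 − (-2)² = 44.
det(H) > 0 and tr(H) = 14 > 0, so H is positive definite and the point is a local minimum.

local minimum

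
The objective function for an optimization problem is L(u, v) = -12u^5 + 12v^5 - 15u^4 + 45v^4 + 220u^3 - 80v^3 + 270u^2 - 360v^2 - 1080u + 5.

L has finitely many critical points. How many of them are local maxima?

4

L separates as a function of u plus a function of v, so ∇L=0 decouples.
∂L/∂u = -60(u - 3)(u - 1)(u + 2)(u + 3) = 0 at u ∈ {-3, -2, 1, 3}; ∂L/∂v = 60v(v - 2)(v + 2)(v + 3) = 0 at v ∈ {-3, -2, 0, 2}.
The Hessian is diagonal: diag(L_uu, L_vv). Second derivatives: L_uu(-3)=1440, L_uu(-2)=-900, L_uu(1)=1440, L_uu(3)=-3600; L_vv(-3)=-900, L_vv(-2)=480, L_vv(0)=-720, L_vv(2)=2400.
Local maxima occur where both diagonal entries negative: (-2, -3), (-2, 0), (3, -3), (3, 0). Count: 4.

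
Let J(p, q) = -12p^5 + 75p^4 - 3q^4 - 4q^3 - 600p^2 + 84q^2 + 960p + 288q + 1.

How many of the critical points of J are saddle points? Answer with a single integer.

J separates as a function of p plus a function of q, so ∇J=0 decouples.
∂J/∂p = -60(p - 4)(p - 2)(p - 1)(p + 2) = 0 at p ∈ {-2, 1, 2, 4}; ∂J/∂q = -12(q - 4)(q + 2)(q + 3) = 0 at q ∈ {-3, -2, 4}.
The Hessian is diagonal: diag(J_pp, J_qq). Second derivatives: J_pp(-2)=4320, J_pp(1)=-540, J_pp(2)=480, J_pp(4)=-2160; J_qq(-3)=-84, J_qq(-2)=72, J_qq(4)=-504.
Saddle points occur where the two diagonal entries have opposite signs: (-2, -3), (-2, 4), (1, -2), (2, -3), (2, 4), (4, -2). Count: 6.

6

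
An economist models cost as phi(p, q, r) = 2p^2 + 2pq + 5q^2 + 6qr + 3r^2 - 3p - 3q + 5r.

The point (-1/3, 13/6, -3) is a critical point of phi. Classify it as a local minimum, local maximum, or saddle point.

The Hessian is constant: H = [[4, 2, 0], [2, 10, 6], [0, 6, 6]].
Leading principal minors: Δ₁ = 4, Δ₂ = 36, Δ₃ = 72.
All leading minors are positive, so H is positive definite: a local minimum.

local minimum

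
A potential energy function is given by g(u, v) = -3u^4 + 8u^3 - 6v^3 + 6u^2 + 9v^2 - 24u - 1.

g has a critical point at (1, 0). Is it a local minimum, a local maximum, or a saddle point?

local minimum

The mixed partial ∂²g/∂u∂v is 0, so the Hessian at any point is diag(g_uu, g_vv) = diag(12(-3u^2 + 4u + 1), 18(-2v + 1)).
At (1, 0): H = diag(24, 18).
Both eigenvalues are positive, so H is positive definite: a local minimum.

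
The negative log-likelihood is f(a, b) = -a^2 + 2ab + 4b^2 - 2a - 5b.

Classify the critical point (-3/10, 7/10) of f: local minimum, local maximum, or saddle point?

The Hessian of f is constant: H = [[-2, 2], [2, 8]].
det(H) = (-2)·8 − 2² = -20.
Since det(H) < 0, H is indefinite and the critical point is a saddle point.

saddle point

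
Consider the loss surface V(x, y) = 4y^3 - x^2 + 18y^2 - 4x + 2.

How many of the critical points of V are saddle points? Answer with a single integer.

1

V separates as a function of x plus a function of y, so ∇V=0 decouples.
∂V/∂x = -2(x + 2) = 0 at x ∈ {-2}; ∂V/∂y = 12y(y + 3) = 0 at y ∈ {-3, 0}.
The Hessian is diagonal: diag(V_xx, V_yy). Second derivatives: V_xx(-2)=-2; V_yy(-3)=-36, V_yy(0)=36.
Saddle points occur where the two diagonal entries have opposite signs: (-2, 0). Count: 1.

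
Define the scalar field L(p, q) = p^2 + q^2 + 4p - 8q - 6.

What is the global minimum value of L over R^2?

-26

L(p,q) separates as A(p) + B(q) − 6, so its minimum is min A + min B − 6.
A'(p) = 2p + 4 vanishes at p ∈ {-2}; B'(q) = 2q - 8 vanishes at q ∈ {4}.
Local minima of A (where A''>0): A(-2)=-4. Local minima of B: B(4)=-16.
So the global minimum of L is A(-2) + B(4) − 6 = -4 − 16 − 6 = -26, attained at (-2, 4).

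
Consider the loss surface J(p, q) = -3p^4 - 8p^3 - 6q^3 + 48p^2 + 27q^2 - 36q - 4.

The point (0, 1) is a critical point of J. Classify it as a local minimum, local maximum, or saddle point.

local minimum

The mixed partial ∂²J/∂p∂q is 0, so the Hessian at any point is diag(J_pp, J_qq) = diag(12(-3p^2 - 4p + 8), 18(-2q + 3)).
At (0, 1): H = diag(96, 18).
Both eigenvalues are positive, so H is positive definite: a local minimum.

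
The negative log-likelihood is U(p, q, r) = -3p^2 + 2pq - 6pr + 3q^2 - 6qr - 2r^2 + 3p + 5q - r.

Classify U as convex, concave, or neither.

U is quadratic, so its Hessian is the constant matrix H = [[-6, 2, -6], [2, 6, -6], [-6, -6, -4]].
Leading principal minors: -6, -40, 304.
Neither pattern holds ⇒ H is indefinite ⇒ neither convex nor concave.

neither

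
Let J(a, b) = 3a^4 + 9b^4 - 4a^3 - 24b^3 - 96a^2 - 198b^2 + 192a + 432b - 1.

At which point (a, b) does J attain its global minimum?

(-4, -3)

J(a,b) separates as P(a) + Q(b) − 1, so its minimum is min P + min Q − 1.
P'(a) = 12(a - 4)(a - 1)(a + 4) vanishes at a ∈ {-4, 1, 4}; Q'(b) = 36(b - 4)(b - 1)(b + 3) vanishes at b ∈ {-3, 1, 4}.
Local minima of P (where P''>0): P(-4)=-1280, P(4)=-256. Local minima of Q: Q(-3)=-1701, Q(4)=-672.
So the global minimum of J is P(-4) + Q(-3) − 1 = -1280 − 1701 − 1 = -2982, attained at (-4, -3).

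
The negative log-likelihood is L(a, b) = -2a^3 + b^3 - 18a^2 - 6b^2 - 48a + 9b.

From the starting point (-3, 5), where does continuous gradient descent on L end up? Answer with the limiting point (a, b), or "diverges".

L is separable, so gradient descent decouples: a follows -∂L/∂a, b follows -∂L/∂b.
∂L/∂a = -6(a + 2)(a + 4); at a=-3 this is 6, so a decreases.
∂L/∂b = 3(b - 3)(b - 1); at b=5 this is 24, so b decreases.
a converges to its nearest critical value -4 (a local min of the a-part); b converges to 3. The iterate converges to (-4, 3).

(-4, 3)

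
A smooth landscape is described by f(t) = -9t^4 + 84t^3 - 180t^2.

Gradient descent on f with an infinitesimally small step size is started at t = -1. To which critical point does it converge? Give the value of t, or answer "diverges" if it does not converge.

f'(t) = -36t(t - 5)(t - 2), so f'(-1) = 648.
Gradient descent moves in the -f' direction, i.e. t is decreasing.
There is no critical point below t=-1, and f' keeps the same sign, so the iterate runs off to −∞.

diverges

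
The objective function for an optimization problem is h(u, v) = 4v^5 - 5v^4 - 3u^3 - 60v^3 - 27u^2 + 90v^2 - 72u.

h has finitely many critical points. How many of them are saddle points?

4

h separates as a function of u plus a function of v, so ∇h=0 decouples.
∂h/∂u = -9(u + 2)(u + 4) = 0 at u ∈ {-4, -2}; ∂h/∂v = 20v(v - 3)(v - 1)(v + 3) = 0 at v ∈ {-3, 0, 1, 3}.
The Hessian is diagonal: diag(h_uu, h_vv). Second derivatives: h_uu(-4)=18, h_uu(-2)=-18; h_vv(-3)=-1440, h_vv(0)=180, h_vv(1)=-160, h_vv(3)=720.
Saddle points occur where the two diagonal entries have opposite signs: (-4, -3), (-4, 1), (-2, 0), (-2, 3). Count: 4.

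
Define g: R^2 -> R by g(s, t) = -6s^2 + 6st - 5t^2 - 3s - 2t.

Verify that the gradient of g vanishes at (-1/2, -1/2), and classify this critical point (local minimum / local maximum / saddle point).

∇g = (-12s + 6t - 3, 6s - 10t - 2); substituting (-1/2, -1/2) gives ∇g = (0, 0), so (-1/2, -1/2) is indeed a critical point.
The Hessian of g is constant: H = [[-12, 6], [6, -10]].
det(H) = (-12)·(-10) − 6² = 84.
det(H) > 0 and tr(H) = -22 < 0, so H is negative definite and the point is a local maximum.

local maximum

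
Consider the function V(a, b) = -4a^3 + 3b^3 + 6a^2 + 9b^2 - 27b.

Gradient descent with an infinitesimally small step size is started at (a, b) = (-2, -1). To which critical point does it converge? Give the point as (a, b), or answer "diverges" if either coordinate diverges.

V is separable, so gradient descent decouples: a follows -∂V/∂a, b follows -∂V/∂b.
∂V/∂a = -12a(a - 1); at a=-2 this is -72, so a increases.
∂V/∂b = 9(b - 1)(b + 3); at b=-1 this is -36, so b increases.
a converges to its nearest critical value 0 (a local min of the a-part); b converges to 1. The iterate converges to (0, 1).

(0, 1)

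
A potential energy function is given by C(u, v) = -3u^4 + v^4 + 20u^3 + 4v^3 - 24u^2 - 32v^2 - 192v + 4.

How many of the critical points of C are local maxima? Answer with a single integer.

2

C separates as a function of u plus a function of v, so ∇C=0 decouples.
∂C/∂u = -12u(u - 4)(u - 1) = 0 at u ∈ {0, 1, 4}; ∂C/∂v = 4(v - 4)(v + 3)(v + 4) = 0 at v ∈ {-4, -3, 4}.
The Hessian is diagonal: diag(C_uu, C_vv). Second derivatives: C_uu(0)=-48, C_uu(1)=36, C_uu(4)=-144; C_vv(-4)=32, C_vv(-3)=-28, C_vv(4)=224.
Local maxima occur where both diagonal entries negative: (0, -3), (4, -3). Count: 2.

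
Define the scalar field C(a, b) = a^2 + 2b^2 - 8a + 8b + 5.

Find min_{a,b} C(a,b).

-19

C(a,b) separates as P(a) + Q(b) + 5, so its minimum is min P + min Q + 5.
P'(a) = 2a - 8 vanishes at a ∈ {4}; Q'(b) = 4b + 8 vanishes at b ∈ {-2}.
Local minima of P (where P''>0): P(4)=-16. Local minima of Q: Q(-2)=-8.
So the global minimum of C is P(4) + Q(-2) + 5 = -16 − 8 + 5 = -19, attained at (4, -2).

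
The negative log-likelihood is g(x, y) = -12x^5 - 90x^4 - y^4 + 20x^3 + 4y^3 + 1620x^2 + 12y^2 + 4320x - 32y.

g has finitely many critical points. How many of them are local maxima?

4

g separates as a function of x plus a function of y, so ∇g=0 decouples.
∂g/∂x = -60(x - 3)(x + 2)(x + 3)(x + 4) = 0 at x ∈ {-4, -3, -2, 3}; ∂g/∂y = -4(y - 4)(y - 1)(y + 2) = 0 at y ∈ {-2, 1, 4}.
The Hessian is diagonal: diag(g_xx, g_yy). Second derivatives: g_xx(-4)=840, g_xx(-3)=-360, g_xx(-2)=600, g_xx(3)=-12600; g_yy(-2)=-72, g_yy(1)=36, g_yy(4)=-72.
Local maxima occur where both diagonal entries negative: (-3, -2), (-3, 4), (3, -2), (3, 4). Count: 4.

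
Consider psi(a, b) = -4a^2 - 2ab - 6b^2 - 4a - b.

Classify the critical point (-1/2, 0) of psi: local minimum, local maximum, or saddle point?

local maximum

The Hessian of psi is constant: H = [[-8, -2], [-2, -12]].
det(H) = (-8)·(-12) − (-2)² = 92.
det(H) > 0 and tr(H) = -20 < 0, so H is negative definite and the point is a local maximum.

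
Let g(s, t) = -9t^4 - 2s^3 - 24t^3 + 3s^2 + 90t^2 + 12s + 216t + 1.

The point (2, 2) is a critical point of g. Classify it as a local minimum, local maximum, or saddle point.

local maximum

The mixed partial ∂²g/∂s∂t is 0, so the Hessian at any point is diag(g_ss, g_tt) = diag(6(-2s + 1), 36(-3t^2 - 4t + 5)).
At (2, 2): H = diag(-18, -540).
Both eigenvalues are negative, so H is negative definite: a local maximum.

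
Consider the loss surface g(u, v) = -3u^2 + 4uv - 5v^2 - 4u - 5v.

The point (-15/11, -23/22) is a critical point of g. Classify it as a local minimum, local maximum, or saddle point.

The Hessian of g is constant: H = [[-6, 4], [4, -10]].
det(H) = (-6)·(-10) − 4² = 44.
det(H) > 0 and tr(H) = -16 < 0, so H is negative definite and the point is a local maximum.

local maximum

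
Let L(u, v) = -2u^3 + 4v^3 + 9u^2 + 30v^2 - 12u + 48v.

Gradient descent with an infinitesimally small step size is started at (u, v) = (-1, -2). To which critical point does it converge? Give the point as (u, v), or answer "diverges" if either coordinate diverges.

(1, -1)

L is separable, so gradient descent decouples: u follows -∂L/∂u, v follows -∂L/∂v.
∂L/∂u = -6(u - 2)(u - 1); at u=-1 this is -36, so u increases.
∂L/∂v = 12(v + 1)(v + 4); at v=-2 this is -24, so v increases.
u converges to its nearest critical value 1 (a local min of the u-part); v converges to -1. The iterate converges to (1, -1).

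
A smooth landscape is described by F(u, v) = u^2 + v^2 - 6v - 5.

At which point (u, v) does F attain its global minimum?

(0, 3)

F(u,v) separates as P(u) + Q(v) − 5, so its minimum is min P + min Q − 5.
P'(u) = 2u vanishes at u ∈ {0}; Q'(v) = 2v - 6 vanishes at v ∈ {3}.
Local minima of P (where P''>0): P(0)=0. Local minima of Q: Q(3)=-9.
So the global minimum of F is P(0) + Q(3) − 5 = 0 − 9 − 5 = -14, attained at (0, 3).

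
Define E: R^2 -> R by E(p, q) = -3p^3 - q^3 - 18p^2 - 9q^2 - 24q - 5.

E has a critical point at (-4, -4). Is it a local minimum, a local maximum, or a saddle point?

local minimum

The mixed partial ∂²E/∂p∂q is 0, so the Hessian at any point is diag(E_pp, E_qq) = diag(-18(p + 2), -6(q + 3)).
At (-4, -4): H = diag(36, 6).
Both eigenvalues are positive, so H is positive definite: a local minimum.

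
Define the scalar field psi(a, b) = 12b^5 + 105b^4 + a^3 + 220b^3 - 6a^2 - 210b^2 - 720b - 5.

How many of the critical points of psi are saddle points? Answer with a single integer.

4

psi separates as a function of a plus a function of b, so ∇psi=0 decouples.
∂psi/∂a = 3a(a - 4) = 0 at a ∈ {0, 4}; ∂psi/∂b = 60(b - 1)(b + 1)(b + 3)(b + 4) = 0 at b ∈ {-4, -3, -1, 1}.
The Hessian is diagonal: diag(psi_aa, psi_bb). Second derivatives: psi_aa(0)=-12, psi_aa(4)=12; psi_bb(-4)=-900, psi_bb(-3)=480, psi_bb(-1)=-720, psi_bb(1)=2400.
Saddle points occur where the two diagonal entries have opposite signs: (0, -3), (0, 1), (4, -4), (4, -1). Count: 4.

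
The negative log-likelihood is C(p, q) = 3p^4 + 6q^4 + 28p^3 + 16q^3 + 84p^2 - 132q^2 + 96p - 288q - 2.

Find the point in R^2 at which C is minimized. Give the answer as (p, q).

(-4, 3)

C(p,q) separates as A(p) + B(q) − 2, so its minimum is min A + min B − 2.
A'(p) = 12(p + 1)(p + 2)(p + 4) vanishes at p ∈ {-4, -2, -1}; B'(q) = 24(q - 3)(q + 1)(q + 4) vanishes at q ∈ {-4, -1, 3}.
Local minima of A (where A''>0): A(-4)=-64, A(-1)=-37. Local minima of B: B(-4)=-448, B(3)=-1134.
So the global minimum of C is A(-4) + B(3) − 2 = -64 − 1134 − 2 = -1200, attained at (-4, 3).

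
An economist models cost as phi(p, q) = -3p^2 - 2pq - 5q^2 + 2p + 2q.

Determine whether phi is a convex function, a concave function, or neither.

concave

phi is quadratic, so its Hessian is the constant matrix H = [[-6, -2], [-2, -10]].
det(H) = 56, tr(H) = -16.
det(H) > 0 and tr(H) < 0, so H is negative definite everywhere: concave.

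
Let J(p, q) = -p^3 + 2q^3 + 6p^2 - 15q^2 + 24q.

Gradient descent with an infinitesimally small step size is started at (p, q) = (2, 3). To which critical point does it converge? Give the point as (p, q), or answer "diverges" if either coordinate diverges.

(0, 4)

J is separable, so gradient descent decouples: p follows -∂J/∂p, q follows -∂J/∂q.
∂J/∂p = -3p(p - 4); at p=2 this is 12, so p decreases.
∂J/∂q = 6(q - 4)(q - 1); at q=3 this is -12, so q increases.
p converges to its nearest critical value 0 (a local min of the p-part); q converges to 4. The iterate converges to (0, 4).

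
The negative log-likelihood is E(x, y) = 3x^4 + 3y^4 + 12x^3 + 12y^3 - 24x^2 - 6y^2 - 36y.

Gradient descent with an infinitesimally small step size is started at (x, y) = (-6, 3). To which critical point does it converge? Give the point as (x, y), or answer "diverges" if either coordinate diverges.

E is separable, so gradient descent decouples: x follows -∂E/∂x, y follows -∂E/∂y.
∂E/∂x = 12x(x - 1)(x + 4); at x=-6 this is -1008, so x increases.
∂E/∂y = 12(y - 1)(y + 1)(y + 3); at y=3 this is 576, so y decreases.
x converges to its nearest critical value -4 (a local min of the x-part); y converges to 1. The iterate converges to (-4, 1).

(-4, 1)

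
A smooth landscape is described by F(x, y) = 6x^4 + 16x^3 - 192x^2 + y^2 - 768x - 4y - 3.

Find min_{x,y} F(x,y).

F(x,y) separates as P(x) + Q(y) − 3, so its minimum is min P + min Q − 3.
P'(x) = 24(x - 4)(x + 2)(x + 4) vanishes at x ∈ {-4, -2, 4}; Q'(y) = 2y - 4 vanishes at y ∈ {2}.
Local minima of P (where P''>0): P(-4)=512, P(4)=-3584. Local minima of Q: Q(2)=-4.
So the global minimum of F is P(4) + Q(2) − 3 = -3584 − 4 − 3 = -3591, attained at (4, 2).

-3591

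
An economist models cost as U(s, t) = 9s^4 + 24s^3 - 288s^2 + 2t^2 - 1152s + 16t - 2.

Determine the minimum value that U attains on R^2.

U(s,t) separates as P(s) + Q(t) − 2, so its minimum is min P + min Q − 2.
P'(s) = 36(s - 4)(s + 2)(s + 4) vanishes at s ∈ {-4, -2, 4}; Q'(t) = 4(t + 4) vanishes at t ∈ {-4}.
Local minima of P (where P''>0): P(-4)=768, P(4)=-5376. Local minima of Q: Q(-4)=-32.
So the global minimum of U is P(4) + Q(-4) − 2 = -5376 − 32 − 2 = -5410, attained at (4, -4).

-5410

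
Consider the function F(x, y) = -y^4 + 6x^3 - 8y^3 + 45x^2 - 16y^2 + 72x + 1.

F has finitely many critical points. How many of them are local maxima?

F separates as a function of x plus a function of y, so ∇F=0 decouples.
∂F/∂x = 18(x + 1)(x + 4) = 0 at x ∈ {-4, -1}; ∂F/∂y = -4y(y + 2)(y + 4) = 0 at y ∈ {-4, -2, 0}.
The Hessian is diagonal: diag(F_xx, F_yy). Second derivatives: F_xx(-4)=-54, F_xx(-1)=54; F_yy(-4)=-32, F_yy(-2)=16, F_yy(0)=-32.
Local maxima occur where both diagonal entries negative: (-4, -4), (-4, 0). Count: 2.

2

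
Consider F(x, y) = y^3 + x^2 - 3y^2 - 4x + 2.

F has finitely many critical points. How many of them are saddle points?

1

F separates as a function of x plus a function of y, so ∇F=0 decouples.
∂F/∂x = 2(x - 2) = 0 at x ∈ {2}; ∂F/∂y = 3y(y - 2) = 0 at y ∈ {0, 2}.
The Hessian is diagonal: diag(F_xx, F_yy). Second derivatives: F_xx(2)=2; F_yy(0)=-6, F_yy(2)=6.
Saddle points occur where the two diagonal entries have opposite signs: (2, 0). Count: 1.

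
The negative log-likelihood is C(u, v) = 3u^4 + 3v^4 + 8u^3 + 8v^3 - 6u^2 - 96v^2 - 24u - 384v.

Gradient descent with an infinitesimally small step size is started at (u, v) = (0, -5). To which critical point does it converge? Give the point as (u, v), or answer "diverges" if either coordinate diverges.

(1, -4)

C is separable, so gradient descent decouples: u follows -∂C/∂u, v follows -∂C/∂v.
∂C/∂u = 12(u - 1)(u + 1)(u + 2); at u=0 this is -24, so u increases.
∂C/∂v = 12(v - 4)(v + 2)(v + 4); at v=-5 this is -324, so v increases.
u converges to its nearest critical value 1 (a local min of the u-part); v converges to -4. The iterate converges to (1, -4).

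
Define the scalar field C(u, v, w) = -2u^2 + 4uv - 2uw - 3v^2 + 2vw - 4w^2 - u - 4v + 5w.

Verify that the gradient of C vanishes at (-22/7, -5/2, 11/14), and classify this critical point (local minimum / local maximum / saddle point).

∇C = (-4u + 4v - 2w - 1, 4u - 6v + 2w - 4, -2u + 2v - 8w + 5); substituting (-22/7, -5/2, 11/14) gives ∇C = (0, 0, 0), so (-22/7, -5/2, 11/14) is indeed a critical point.
The Hessian is constant: H = [[-4, 4, -2], [4, -6, 2], [-2, 2, -8]].
Leading principal minors: Δ₁ = -4, Δ₂ = 8, Δ₃ = -56.
The minors alternate sign starting negative (−, +, −), so H is negative definite: a local maximum.

local maximum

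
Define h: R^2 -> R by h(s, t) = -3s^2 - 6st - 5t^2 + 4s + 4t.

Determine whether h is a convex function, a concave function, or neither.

concave

h is quadratic, so its Hessian is the constant matrix H = [[-6, -6], [-6, -10]].
det(H) = 24, tr(H) = -16.
det(H) > 0 and tr(H) < 0, so H is negative definite everywhere: concave.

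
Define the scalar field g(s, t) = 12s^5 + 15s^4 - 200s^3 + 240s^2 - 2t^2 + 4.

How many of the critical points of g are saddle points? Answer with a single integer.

2

g separates as a function of s plus a function of t, so ∇g=0 decouples.
∂g/∂s = 60s(s - 2)(s - 1)(s + 4) = 0 at s ∈ {-4, 0, 1, 2}; ∂g/∂t = -4t = 0 at t ∈ {0}.
The Hessian is diagonal: diag(g_ss, g_tt). Second derivatives: g_ss(-4)=-7200, g_ss(0)=480, g_ss(1)=-300, g_ss(2)=720; g_tt(0)=-4.
Saddle points occur where the two diagonal entries have opposite signs: (0, 0), (2, 0). Count: 2.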